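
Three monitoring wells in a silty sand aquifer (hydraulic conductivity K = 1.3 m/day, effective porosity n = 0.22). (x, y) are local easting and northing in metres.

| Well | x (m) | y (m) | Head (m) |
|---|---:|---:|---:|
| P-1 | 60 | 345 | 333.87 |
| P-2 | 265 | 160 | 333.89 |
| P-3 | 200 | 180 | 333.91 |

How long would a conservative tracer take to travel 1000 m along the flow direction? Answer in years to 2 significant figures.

540 years

With h = a·x + b·y + c and P-1 as origin, the differences give:
  205·a + (-185)·b = +0.02
  140·a + (-165)·b = +0.04
Eliminate b (×(-165) and ×(-185), subtract): -7925·a = 4.100 → a = ∂h/∂x = -0.0005174
Back-substitute: b = ∂h/∂y = -0.0006814.
|∇h| = √(-0.0005174² + -0.0006814²) = 0.0008556
Seepage velocity v = K·i/n = 1.3 × 0.0008556 / 0.22 = 0.005056 m/day.
t = 1000 / 0.005056 = 1.978e+05 days = 542 years.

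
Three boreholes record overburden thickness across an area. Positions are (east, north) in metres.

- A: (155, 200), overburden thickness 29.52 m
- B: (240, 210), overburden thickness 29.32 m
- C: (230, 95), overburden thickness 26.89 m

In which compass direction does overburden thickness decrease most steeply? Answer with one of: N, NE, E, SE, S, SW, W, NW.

S

Differences from A: to B (Δx, Δy, Δh) = (85, 10, -0.20); to C = (75, -105, -2.63).
Determinant of the coordinate differences = 85·(-105) − 75·10 = -9675.
∂d/∂x = [(-0.20)·(-105) − (-2.63)·10] / -9675 = -0.004889
∂d/∂y = [85·(-2.63) − 75·(-0.20)] / -9675 = +0.02156
Steepest decrease is along −∇f = (+0.004889 E, -0.02156 N) → south.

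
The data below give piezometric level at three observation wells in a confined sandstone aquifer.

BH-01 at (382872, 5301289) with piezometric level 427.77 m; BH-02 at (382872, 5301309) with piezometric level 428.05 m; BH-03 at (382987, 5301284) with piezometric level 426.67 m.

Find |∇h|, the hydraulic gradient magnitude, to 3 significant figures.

Three-point gradient (reference BH-01): Δ to BH-02 = (0, 20, +0.28), Δ to BH-03 = (115, -5, -1.10).
∂h/∂x = -0.008957, ∂h/∂y = +0.01400 (det = -2300).
|∇h| = √(-0.008957² + 0.01400²) = 0.01662

0.0166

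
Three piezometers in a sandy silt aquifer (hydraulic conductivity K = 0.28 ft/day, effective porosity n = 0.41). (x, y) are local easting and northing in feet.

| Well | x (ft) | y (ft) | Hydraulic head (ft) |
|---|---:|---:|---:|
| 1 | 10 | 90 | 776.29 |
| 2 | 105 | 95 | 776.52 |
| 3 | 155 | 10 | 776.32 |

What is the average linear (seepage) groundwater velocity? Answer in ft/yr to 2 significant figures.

1.1 ft/yr

Differences from 1: to 2 (Δx, Δy, Δh) = (95, 5, +0.23); to 3 = (145, -80, +0.03).
Determinant of the coordinate differences = 95·(-80) − 145·5 = -8325.
∂h/∂x = [(+0.23)·(-80) − (+0.03)·5] / -8325 = +0.002228
∂h/∂y = [95·(+0.03) − 145·(+0.23)] / -8325 = +0.003664
|∇h| = √(0.002228² + 0.003664²) = 0.004288
Seepage velocity v = K·i/n = 0.28 × 0.004288 / 0.41 = 0.002928 ft/day = 1.069 ft/yr.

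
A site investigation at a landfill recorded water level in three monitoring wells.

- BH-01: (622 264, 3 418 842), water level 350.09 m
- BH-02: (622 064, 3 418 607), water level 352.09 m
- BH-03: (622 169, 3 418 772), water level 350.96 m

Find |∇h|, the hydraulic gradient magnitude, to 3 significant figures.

Taking BH-01 as reference: BH-02−BH-01 = (-200, -235, +2.00); BH-03−BH-01 = (-95, -70, +0.87).
Determinant of the coordinate differences = (-200)·(-70) − (-95)·(-235) = -8325.
∂h/∂x = [(+2.00)·(-70) − (+0.87)·(-235)] / -8325 = -0.007742
∂h/∂y = [(-200)·(+0.87) − (-95)·(+2.00)] / -8325 = -0.001922
|∇h| = √(-0.007742² + -0.001922²) = 0.007977

0.00798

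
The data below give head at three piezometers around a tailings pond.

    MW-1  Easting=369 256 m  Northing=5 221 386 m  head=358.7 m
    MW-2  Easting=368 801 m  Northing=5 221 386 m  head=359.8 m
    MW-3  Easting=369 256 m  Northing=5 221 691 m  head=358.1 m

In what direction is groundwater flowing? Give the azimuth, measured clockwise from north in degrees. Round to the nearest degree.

051°

∂h/∂x = (359.8 − 358.7) / (368801 − 369256) = -0.002418
∂h/∂y = (358.1 − 358.7) / (5221691 − 5221386) = -0.001967
Flow direction (−∇h) has components (+0.002418 E, +0.001967 N).
Azimuth = atan2(E, N) = atan2(+0.002418, +0.001967) = 50.9° ≈ 051°.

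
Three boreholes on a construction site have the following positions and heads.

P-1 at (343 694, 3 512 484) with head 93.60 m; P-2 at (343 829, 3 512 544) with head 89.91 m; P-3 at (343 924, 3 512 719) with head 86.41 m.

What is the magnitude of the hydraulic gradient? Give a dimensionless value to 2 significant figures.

0.025

Differences from P-1: to P-2 (Δx, Δy, Δh) = (135, 60, -3.69); to P-3 = (230, 235, -7.19).
Solve a·Δx + b·Δy = Δh: det = 135·235 − 230·60 = 17925.
∂h/∂x = [(-3.69)·235 − (-7.19)·60] / 17925 = -0.02431
∂h/∂y = [135·(-7.19) − 230·(-3.69)] / 17925 = -0.006803
|∇h| = √(-0.02431² + -0.006803²) = 0.02524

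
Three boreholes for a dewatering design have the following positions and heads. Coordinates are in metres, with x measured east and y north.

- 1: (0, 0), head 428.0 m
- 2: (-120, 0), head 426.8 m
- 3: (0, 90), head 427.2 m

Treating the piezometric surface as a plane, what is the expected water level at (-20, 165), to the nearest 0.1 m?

426.3 m

∂h/∂x = (426.8 − 428.0) / (-120 − 0) = +0.010000
∂h/∂y = (427.2 − 428.0) / (90 − 0) = -0.008889
h(-20, 165) = 428.0 + (+0.010000)·(-20) + (-0.008889)·(165) = 428.0 -0.200 -1.467 = 426.333 m.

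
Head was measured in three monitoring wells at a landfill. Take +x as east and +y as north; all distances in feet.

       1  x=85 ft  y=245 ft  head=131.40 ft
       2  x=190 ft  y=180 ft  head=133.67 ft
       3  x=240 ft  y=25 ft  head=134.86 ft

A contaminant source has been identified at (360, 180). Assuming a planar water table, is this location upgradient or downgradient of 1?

With h = a·x + b·y + c and 1 as origin, the differences give:
  105·a + (-65)·b = +2.27
  155·a + (-220)·b = +3.46
Eliminate b (×(-220) and ×(-65), subtract): -13025·a = -274.500 → a = ∂h/∂x = +0.02107
Back-substitute: b = ∂h/∂y = -0.0008791.
Head at (360, 180) = 131.40 + (+0.02107)·(275) + (-0.0008791)·(-65) = 137.25 ft.
That is higher than the 131.40 ft at 1, so the point is upgradient.

upgradient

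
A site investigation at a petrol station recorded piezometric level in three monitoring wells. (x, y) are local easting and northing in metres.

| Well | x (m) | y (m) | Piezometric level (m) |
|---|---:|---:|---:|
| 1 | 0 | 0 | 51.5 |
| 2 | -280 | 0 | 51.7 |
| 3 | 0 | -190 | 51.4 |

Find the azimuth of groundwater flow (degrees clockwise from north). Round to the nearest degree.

∂h/∂x = (51.7 − 51.5) / (-280 − 0) = -0.0007143
∂h/∂y = (51.4 − 51.5) / (-190 − 0) = +0.0005263
Flow direction (−∇h) has components (+0.0007143 E, -0.0005263 N).
Azimuth = atan2(E, N) = atan2(+0.0007143, -0.0005263) = 126.4° ≈ 126°.

126°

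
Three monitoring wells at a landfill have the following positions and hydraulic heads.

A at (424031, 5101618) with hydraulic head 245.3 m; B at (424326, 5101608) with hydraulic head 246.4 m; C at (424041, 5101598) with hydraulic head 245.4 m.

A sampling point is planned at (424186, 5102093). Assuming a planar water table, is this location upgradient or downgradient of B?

With h = a·x + b·y + c and A as origin, the differences give:
  295·a + (-10)·b = +1.1
  10·a + (-20)·b = +0.1
Eliminate b (×(-20) and ×(-10), subtract): -5800·a = -21.00 → a = ∂h/∂x = +0.003621
Back-substitute: b = ∂h/∂y = -0.003190.
Head at (424186, 5102093) = 245.3 + (+0.003621)·(155) + (-0.003190)·(475) = 244.35 m.
That is lower than the 246.4 m at B, so the point is downgradient.

downgradient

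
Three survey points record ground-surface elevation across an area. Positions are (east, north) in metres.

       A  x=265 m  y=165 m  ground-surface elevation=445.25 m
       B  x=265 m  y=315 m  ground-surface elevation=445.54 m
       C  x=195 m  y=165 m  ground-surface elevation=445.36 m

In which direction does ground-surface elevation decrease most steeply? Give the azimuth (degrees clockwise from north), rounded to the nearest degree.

141°

With z = a·x + b·y + c and A as origin, the differences give:
  0·a + 150·b = +0.29
  (-70)·a + 0·b = +0.11
Eliminate b (×0 and ×150, subtract): 10500·a = -16.500 → a = ∂z/∂x = -0.001571
Back-substitute: b = ∂z/∂y = +0.001933.
Steepest decrease is along −∇f: components (+0.001571 E, -0.001933 N).
Azimuth = atan2(+0.001571, -0.001933) = 140.9° ≈ 141°.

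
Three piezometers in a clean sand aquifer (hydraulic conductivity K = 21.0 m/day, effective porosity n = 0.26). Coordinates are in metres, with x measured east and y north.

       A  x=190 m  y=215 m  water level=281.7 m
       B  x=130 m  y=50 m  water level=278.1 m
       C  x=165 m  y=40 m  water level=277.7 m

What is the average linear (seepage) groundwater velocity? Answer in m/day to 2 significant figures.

1.9 m/day

Taking A as reference: B−A = (-60, -165, -3.6); C−A = (-25, -175, -4.0).
Solve a·Δx + b·Δy = Δh: det = (-60)·(-175) − (-25)·(-165) = 6375.
∂h/∂x = [(-3.6)·(-175) − (-4.0)·(-165)] / 6375 = -0.004706
∂h/∂y = [(-60)·(-4.0) − (-25)·(-3.6)] / 6375 = +0.02353
|∇h| = √(-0.004706² + 0.02353²) = 0.024
Seepage velocity v = K·i/n = 21.0 × 0.024 / 0.26 = 1.938 m/day.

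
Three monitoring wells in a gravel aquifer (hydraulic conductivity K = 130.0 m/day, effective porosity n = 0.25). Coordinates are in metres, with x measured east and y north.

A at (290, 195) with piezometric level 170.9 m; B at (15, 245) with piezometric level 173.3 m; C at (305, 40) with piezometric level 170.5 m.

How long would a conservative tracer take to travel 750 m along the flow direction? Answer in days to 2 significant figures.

With h = a·x + b·y + c and A as origin, the differences give:
  (-275)·a + 50·b = +2.4
  15·a + (-155)·b = -0.4
Eliminate b (×(-155) and ×50, subtract): 41875·a = -352.00 → a = ∂h/∂x = -0.008406
Back-substitute: b = ∂h/∂y = +0.001767.
|∇h| = √(-0.008406² + 0.001767²) = 0.00859
Seepage velocity v = K·i/n = 130.0 × 0.00859 / 0.25 = 4.467 m/day.
t = 750 / 4.467 = 167.9 days.

170 days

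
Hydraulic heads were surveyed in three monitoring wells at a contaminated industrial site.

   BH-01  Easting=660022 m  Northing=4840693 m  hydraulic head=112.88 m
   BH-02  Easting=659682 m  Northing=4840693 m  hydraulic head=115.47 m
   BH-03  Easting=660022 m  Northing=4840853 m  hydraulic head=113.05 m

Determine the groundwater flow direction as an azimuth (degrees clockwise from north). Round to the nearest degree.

098°

∂h/∂x = (115.47 − 112.88) / (659682 − 660022) = -0.007618
∂h/∂y = (113.05 − 112.88) / (4840853 − 4840693) = +0.001063
Flow direction (−∇h) has components (+0.007618 E, -0.001063 N).
Azimuth = atan2(E, N) = atan2(+0.007618, -0.001063) = 97.9° ≈ 098°.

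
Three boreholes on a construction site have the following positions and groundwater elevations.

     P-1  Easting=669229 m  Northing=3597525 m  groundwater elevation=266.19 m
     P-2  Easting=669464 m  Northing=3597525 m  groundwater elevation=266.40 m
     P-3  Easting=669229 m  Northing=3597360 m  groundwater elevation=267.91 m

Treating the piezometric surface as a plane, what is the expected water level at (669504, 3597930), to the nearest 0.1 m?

262.2 m

∂h/∂x = (266.40 − 266.19) / (669464 − 669229) = +0.0008936
∂h/∂y = (267.91 − 266.19) / (3597360 − 3597525) = -0.01042
h(669504, 3597930) = 266.19 + (+0.0008936)·(275) + (-0.01042)·(405) = 266.19 +0.246 -4.222 = 262.214 m.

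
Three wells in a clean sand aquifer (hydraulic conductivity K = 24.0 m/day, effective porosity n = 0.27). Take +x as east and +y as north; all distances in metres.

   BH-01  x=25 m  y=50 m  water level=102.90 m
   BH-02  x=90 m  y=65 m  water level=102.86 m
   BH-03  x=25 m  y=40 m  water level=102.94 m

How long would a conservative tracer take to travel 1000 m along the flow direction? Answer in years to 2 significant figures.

7.7 years

Differences from BH-01: to BH-02 (Δx, Δy, Δh) = (65, 15, -0.04); to BH-03 = (0, -10, +0.04).
Determinant of the coordinate differences = 65·(-10) − 0·15 = -650.
∂h/∂x = [(-0.04)·(-10) − (+0.04)·15] / -650 = +0.0003077
∂h/∂y = [65·(+0.04) − 0·(-0.04)] / -650 = -0.004000
|∇h| = √(0.0003077² + -0.004000²) = 0.004012
Seepage velocity v = K·i/n = 24.0 × 0.004012 / 0.27 = 0.3566 m/day.
t = 1000 / 0.3566 = 2804 days = 7.68 years.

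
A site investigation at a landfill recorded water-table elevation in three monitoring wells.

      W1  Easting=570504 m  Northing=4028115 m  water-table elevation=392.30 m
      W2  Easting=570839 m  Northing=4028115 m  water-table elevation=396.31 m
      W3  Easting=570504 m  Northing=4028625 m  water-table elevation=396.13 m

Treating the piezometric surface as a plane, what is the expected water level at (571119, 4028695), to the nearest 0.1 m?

∂h/∂x = (396.31 − 392.30) / (570839 − 570504) = +0.01197
∂h/∂y = (396.13 − 392.30) / (4028625 − 4028115) = +0.007510
h(571119, 4028695) = 392.30 + (+0.01197)·(615) + (+0.007510)·(580) = 392.30 +7.362 +4.356 = 404.017 m.

404.0 m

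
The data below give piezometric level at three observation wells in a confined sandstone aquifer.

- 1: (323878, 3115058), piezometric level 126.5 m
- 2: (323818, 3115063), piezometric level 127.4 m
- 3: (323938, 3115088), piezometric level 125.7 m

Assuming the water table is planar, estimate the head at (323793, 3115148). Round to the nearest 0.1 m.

With h = a·x + b·y + c and 1 as origin, the differences give:
  (-60)·a + 5·b = +0.9
  60·a + 30·b = -0.8
Eliminate b (×30 and ×5, subtract): -2100·a = 31.00 → a = ∂h/∂x = -0.01476
Back-substitute: b = ∂h/∂y = +0.002857.
h(323793, 3115148) = 126.5 + (-0.01476)·(-85) + (+0.002857)·(90) = 126.5 +1.255 +0.257 = 128.012 m.

128.0 m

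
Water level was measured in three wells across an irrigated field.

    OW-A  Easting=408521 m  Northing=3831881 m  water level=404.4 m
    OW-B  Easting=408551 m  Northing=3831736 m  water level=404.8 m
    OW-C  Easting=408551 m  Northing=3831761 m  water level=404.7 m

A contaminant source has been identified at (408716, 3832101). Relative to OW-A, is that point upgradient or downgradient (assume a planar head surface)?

Taking OW-A as reference: OW-B−OW-A = (30, -145, +0.4); OW-C−OW-A = (30, -120, +0.3).
Determinant of the coordinate differences = 30·(-120) − 30·(-145) = 750.
∂h/∂x = [(+0.4)·(-120) − (+0.3)·(-145)] / 750 = -0.006000
∂h/∂y = [30·(+0.3) − 30·(+0.4)] / 750 = -0.004000
Head at (408716, 3832101) = 404.4 + (-0.006000)·(195) + (-0.004000)·(220) = 402.35 m.
That is lower than the 404.4 m at OW-A, so the point is downgradient.

downgradient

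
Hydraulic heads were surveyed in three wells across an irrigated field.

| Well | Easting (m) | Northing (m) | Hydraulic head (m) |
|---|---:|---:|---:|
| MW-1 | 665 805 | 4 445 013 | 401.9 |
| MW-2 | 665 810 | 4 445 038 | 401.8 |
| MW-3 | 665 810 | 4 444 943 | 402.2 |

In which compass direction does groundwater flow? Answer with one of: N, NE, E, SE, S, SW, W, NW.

N

Taking MW-1 as reference: MW-2−MW-1 = (5, 25, -0.1); MW-3−MW-1 = (5, -70, +0.3).
Determinant of the coordinate differences = 5·(-70) − 5·25 = -475.
∂h/∂x = [(-0.1)·(-70) − (+0.3)·25] / -475 = +0.001053
∂h/∂y = [5·(+0.3) − 5·(-0.1)] / -475 = -0.004211
Flow = −∇h = (-0.001053 east, +0.004211 north), which points north.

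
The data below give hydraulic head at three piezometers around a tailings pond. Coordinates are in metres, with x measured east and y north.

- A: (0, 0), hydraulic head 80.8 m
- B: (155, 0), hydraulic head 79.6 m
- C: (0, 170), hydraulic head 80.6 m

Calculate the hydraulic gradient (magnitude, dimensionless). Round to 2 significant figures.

∂h/∂x = (79.6 − 80.8) / (155 − 0) = -0.007742
∂h/∂y = (80.6 − 80.8) / (170 − 0) = -0.001176
|∇h| = √(-0.007742² + -0.001176²) = 0.007831

0.0078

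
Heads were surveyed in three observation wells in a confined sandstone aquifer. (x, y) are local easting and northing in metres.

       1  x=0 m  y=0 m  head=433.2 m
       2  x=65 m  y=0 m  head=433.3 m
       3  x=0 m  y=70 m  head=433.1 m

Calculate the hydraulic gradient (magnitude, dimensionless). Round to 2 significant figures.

0.0021

∂h/∂x = (433.3 − 433.2) / (65 − 0) = +0.001538
∂h/∂y = (433.1 − 433.2) / (70 − 0) = -0.001429
|∇h| = √(0.001538² + -0.001429²) = 0.002099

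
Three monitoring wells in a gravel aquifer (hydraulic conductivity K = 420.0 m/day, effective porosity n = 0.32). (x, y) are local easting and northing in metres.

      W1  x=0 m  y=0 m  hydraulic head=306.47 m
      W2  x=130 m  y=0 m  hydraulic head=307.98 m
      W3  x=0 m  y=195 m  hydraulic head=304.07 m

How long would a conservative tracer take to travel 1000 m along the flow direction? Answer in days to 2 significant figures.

45 days

∂h/∂x = (307.98 − 306.47) / (130 − 0) = +0.01162
∂h/∂y = (304.07 − 306.47) / (195 − 0) = -0.01231
|∇h| = √(0.01162² + -0.01231²) = 0.01693
Seepage velocity v = K·i/n = 420.0 × 0.01693 / 0.32 = 22.22 m/day.
t = 1000 / 22.22 = 45 days.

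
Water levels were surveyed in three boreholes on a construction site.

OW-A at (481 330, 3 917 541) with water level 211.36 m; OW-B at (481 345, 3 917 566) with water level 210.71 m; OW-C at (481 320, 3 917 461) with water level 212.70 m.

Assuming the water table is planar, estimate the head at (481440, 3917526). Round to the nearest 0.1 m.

209.4 m

Taking OW-A as reference: OW-B−OW-A = (15, 25, -0.65); OW-C−OW-A = (-10, -80, +1.34).
Determinant of the coordinate differences = 15·(-80) − (-10)·25 = -950.
∂h/∂x = [(-0.65)·(-80) − (+1.34)·25] / -950 = -0.01947
∂h/∂y = [15·(+1.34) − (-10)·(-0.65)] / -950 = -0.01432
h(481440, 3917526) = 211.36 + (-0.01947)·(110) + (-0.01432)·(-15) = 211.36 -2.142 +0.215 = 209.433 m.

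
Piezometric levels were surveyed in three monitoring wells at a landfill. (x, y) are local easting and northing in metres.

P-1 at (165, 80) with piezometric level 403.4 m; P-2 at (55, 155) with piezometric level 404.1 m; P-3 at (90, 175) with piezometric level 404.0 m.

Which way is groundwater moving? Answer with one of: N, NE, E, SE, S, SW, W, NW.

Differences from P-1: to P-2 (Δx, Δy, Δh) = (-110, 75, +0.7); to P-3 = (-75, 95, +0.6).
Solve a·Δx + b·Δy = Δh: det = (-110)·95 − (-75)·75 = -4825.
∂h/∂x = [(+0.7)·95 − (+0.6)·75] / -4825 = -0.004456
∂h/∂y = [(-110)·(+0.6) − (-75)·(+0.7)] / -4825 = +0.002798
Flow = −∇h = (+0.004456 east, -0.002798 north), which points southeast.

SE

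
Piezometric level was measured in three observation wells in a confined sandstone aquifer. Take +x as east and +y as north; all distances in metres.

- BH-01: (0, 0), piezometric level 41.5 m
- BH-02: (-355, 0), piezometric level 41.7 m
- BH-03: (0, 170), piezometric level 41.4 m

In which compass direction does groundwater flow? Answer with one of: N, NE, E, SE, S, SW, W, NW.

NE

∂h/∂x = (41.7 − 41.5) / (-355 − 0) = -0.0005634
∂h/∂y = (41.4 − 41.5) / (170 − 0) = -0.0005882
Flow = −∇h = (+0.0005634 east, +0.0005882 north), which points northeast.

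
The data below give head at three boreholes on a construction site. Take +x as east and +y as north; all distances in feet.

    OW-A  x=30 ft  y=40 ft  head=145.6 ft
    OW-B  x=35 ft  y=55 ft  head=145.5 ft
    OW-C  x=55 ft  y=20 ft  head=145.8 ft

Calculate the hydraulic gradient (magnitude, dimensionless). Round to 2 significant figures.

With h = a·x + b·y + c and OW-A as origin, the differences give:
  5·a + 15·b = -0.1
  25·a + (-20)·b = +0.2
Eliminate b (×(-20) and ×15, subtract): -475·a = -1.00 → a = ∂h/∂x = +0.002105
Back-substitute: b = ∂h/∂y = -0.007368.
|∇h| = √(0.002105² + -0.007368²) = 0.007663

0.0077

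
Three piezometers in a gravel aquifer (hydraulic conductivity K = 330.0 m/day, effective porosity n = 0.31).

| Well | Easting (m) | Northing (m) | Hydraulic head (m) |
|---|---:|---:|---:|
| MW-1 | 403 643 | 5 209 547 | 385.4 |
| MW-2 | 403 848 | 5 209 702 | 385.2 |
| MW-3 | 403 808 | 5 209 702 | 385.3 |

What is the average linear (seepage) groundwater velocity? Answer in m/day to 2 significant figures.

Taking MW-1 as reference: MW-2−MW-1 = (205, 155, -0.2); MW-3−MW-1 = (165, 155, -0.1).
Solve a·Δx + b·Δy = Δh: det = 205·155 − 165·155 = 6200.
∂h/∂x = [(-0.2)·155 − (-0.1)·155] / 6200 = -0.002500
∂h/∂y = [205·(-0.1) − 165·(-0.2)] / 6200 = +0.002016
|∇h| = √(-0.002500² + 0.002016²) = 0.003212
Seepage velocity v = K·i/n = 330.0 × 0.003212 / 0.31 = 3.419 m/day.

3.4 m/day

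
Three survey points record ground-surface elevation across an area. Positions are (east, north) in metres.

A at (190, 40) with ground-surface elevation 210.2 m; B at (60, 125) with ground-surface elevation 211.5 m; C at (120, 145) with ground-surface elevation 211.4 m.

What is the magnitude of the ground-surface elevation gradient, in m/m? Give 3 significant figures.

0.00956 m/m

Three-point gradient (reference A): Δ to B = (-130, 85, +1.3), Δ to C = (-70, 105, +1.2).
∂z/∂x = -0.004481, ∂z/∂y = +0.008442 (det = -7700).
|∇f| = √(-0.004481² + 0.008442²) = 0.009558 m/m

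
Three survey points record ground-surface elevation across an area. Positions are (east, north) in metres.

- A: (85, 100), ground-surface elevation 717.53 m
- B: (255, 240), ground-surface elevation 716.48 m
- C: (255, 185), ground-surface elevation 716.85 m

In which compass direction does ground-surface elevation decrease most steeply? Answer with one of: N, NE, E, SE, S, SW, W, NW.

N

With z = a·x + b·y + c and A as origin, the differences give:
  170·a + 140·b = -1.05
  170·a + 85·b = -0.68
Eliminate b (×85 and ×140, subtract): -9350·a = 5.950 → a = ∂z/∂x = -0.0006364
Back-substitute: b = ∂z/∂y = -0.006727.
Steepest decrease is along −∇f = (+0.0006364 E, +0.006727 N) → north.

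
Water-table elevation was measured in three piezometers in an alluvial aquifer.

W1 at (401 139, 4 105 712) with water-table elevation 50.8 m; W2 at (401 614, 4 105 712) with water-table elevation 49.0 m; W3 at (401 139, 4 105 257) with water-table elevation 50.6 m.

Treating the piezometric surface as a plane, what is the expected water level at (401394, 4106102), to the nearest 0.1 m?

∂h/∂x = (49.0 − 50.8) / (401614 − 401139) = -0.003789
∂h/∂y = (50.6 − 50.8) / (4105257 − 4105712) = +0.0004396
h(401394, 4106102) = 50.8 + (-0.003789)·(255) + (+0.0004396)·(390) = 50.8 -0.966 +0.171 = 50.005 m.

50.0 m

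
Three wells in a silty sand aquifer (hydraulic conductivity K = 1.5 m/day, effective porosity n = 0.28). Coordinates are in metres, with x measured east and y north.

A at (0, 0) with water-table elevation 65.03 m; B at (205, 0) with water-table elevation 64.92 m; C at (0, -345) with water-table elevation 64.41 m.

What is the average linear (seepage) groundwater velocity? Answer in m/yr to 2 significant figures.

3.7 m/yr

∂h/∂x = (64.92 − 65.03) / (205 − 0) = -0.0005366
∂h/∂y = (64.41 − 65.03) / (-345 − 0) = +0.001797
|∇h| = √(-0.0005366² + 0.001797²) = 0.001875
Seepage velocity v = K·i/n = 1.5 × 0.001875 / 0.28 = 0.01004 m/day = 3.667 m/yr.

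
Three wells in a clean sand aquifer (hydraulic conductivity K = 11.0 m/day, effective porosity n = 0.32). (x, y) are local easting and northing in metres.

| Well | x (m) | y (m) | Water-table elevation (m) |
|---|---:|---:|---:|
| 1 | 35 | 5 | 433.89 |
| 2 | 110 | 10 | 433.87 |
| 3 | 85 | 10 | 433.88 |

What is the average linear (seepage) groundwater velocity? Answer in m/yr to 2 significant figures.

With h = a·x + b·y + c and 1 as origin, the differences give:
  75·a + 5·b = -0.02
  50·a + 5·b = -0.01
Eliminate b (×5 and ×5, subtract): 125·a = -0.050 → a = ∂h/∂x = -0.0004000
Back-substitute: b = ∂h/∂y = +0.002000.
|∇h| = √(-0.0004000² + 0.002000²) = 0.00204
Seepage velocity v = K·i/n = 11.0 × 0.00204 / 0.32 = 0.07013 m/day = 25.61 m/yr.

26 m/yr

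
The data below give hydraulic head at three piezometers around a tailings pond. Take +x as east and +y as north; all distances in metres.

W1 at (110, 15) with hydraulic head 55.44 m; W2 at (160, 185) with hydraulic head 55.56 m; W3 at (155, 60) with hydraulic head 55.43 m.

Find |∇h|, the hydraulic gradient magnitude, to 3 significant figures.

0.00171

With h = a·x + b·y + c and W1 as origin, the differences give:
  50·a + 170·b = +0.12
  45·a + 45·b = -0.01
Eliminate b (×45 and ×170, subtract): -5400·a = 7.100 → a = ∂h/∂x = -0.001315
Back-substitute: b = ∂h/∂y = +0.001093.
|∇h| = √(-0.001315² + 0.001093²) = 0.00171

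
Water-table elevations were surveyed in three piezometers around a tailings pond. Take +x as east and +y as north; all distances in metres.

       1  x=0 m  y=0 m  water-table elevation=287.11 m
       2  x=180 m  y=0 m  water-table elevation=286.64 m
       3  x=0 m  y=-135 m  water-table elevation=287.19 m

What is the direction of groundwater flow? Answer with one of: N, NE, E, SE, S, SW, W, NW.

∂h/∂x = (286.64 − 287.11) / (180 − 0) = -0.002611
∂h/∂y = (287.19 − 287.11) / (-135 − 0) = -0.0005926
Flow = −∇h = (+0.002611 east, +0.0005926 north), which points east.

E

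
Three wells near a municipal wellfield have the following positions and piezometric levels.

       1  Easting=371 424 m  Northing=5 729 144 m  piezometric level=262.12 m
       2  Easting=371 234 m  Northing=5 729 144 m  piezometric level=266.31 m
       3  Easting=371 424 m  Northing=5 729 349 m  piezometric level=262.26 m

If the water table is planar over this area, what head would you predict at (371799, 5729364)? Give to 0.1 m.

254.0 m

∂h/∂x = (266.31 − 262.12) / (371234 − 371424) = -0.02205
∂h/∂y = (262.26 − 262.12) / (5729349 − 5729144) = +0.0006829
h(371799, 5729364) = 262.12 + (-0.02205)·(375) + (+0.0006829)·(220) = 262.12 -8.270 +0.150 = 254.001 m.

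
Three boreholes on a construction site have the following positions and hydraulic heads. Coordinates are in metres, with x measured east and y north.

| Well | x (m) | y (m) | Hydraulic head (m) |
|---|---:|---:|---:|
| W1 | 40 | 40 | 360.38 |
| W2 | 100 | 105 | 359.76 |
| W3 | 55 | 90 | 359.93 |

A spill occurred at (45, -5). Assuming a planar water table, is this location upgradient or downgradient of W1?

upgradient

Three-point gradient (reference W1): Δ to W2 = (60, 65, -0.62), Δ to W3 = (15, 50, -0.45).
∂h/∂x = -0.0008642, ∂h/∂y = -0.008741 (det = 2025).
Head at (45, -5) = 360.38 + (-0.0008642)·(5) + (-0.008741)·(-45) = 360.77 m.
That is higher than the 360.38 m at W1, so the point is upgradient.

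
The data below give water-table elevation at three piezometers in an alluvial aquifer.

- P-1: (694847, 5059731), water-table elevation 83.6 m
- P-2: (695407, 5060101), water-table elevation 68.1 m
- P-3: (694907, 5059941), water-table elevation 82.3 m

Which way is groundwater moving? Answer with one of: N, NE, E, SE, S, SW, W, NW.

Differences from P-1: to P-2 (Δx, Δy, Δh) = (560, 370, -15.5); to P-3 = (60, 210, -1.3).
Determinant of the coordinate differences = 560·210 − 60·370 = 95400.
∂h/∂x = [(-15.5)·210 − (-1.3)·370] / 95400 = -0.02908
∂h/∂y = [560·(-1.3) − 60·(-15.5)] / 95400 = +0.002117
Flow = −∇h = (+0.02908 east, -0.002117 north), which points east.

E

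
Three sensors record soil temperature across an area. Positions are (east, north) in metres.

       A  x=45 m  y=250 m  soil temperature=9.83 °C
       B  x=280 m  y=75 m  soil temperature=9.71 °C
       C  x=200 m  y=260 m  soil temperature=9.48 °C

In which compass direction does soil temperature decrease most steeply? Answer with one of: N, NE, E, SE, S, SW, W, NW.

With T = a·x + b·y + c and A as origin, the differences give:
  235·a + (-175)·b = -0.12
  155·a + 10·b = -0.35
Eliminate b (×10 and ×(-175), subtract): 29475·a = -62.450 → a = ∂T/∂x = -0.002119
Back-substitute: b = ∂T/∂y = -0.002159.
Steepest decrease is along −∇f = (+0.002119 E, +0.002159 N) → northeast.

NE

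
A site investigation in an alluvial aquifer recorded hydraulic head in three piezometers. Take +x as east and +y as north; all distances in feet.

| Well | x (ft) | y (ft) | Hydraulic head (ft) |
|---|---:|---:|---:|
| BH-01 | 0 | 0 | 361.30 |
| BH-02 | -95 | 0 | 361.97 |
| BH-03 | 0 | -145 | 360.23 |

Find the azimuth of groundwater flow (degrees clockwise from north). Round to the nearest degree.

136°

∂h/∂x = (361.97 − 361.30) / (-95 − 0) = -0.007053
∂h/∂y = (360.23 − 361.30) / (-145 − 0) = +0.007379
Flow direction (−∇h) has components (+0.007053 E, -0.007379 N).
Azimuth = atan2(E, N) = atan2(+0.007053, -0.007379) = 136.3° ≈ 136°.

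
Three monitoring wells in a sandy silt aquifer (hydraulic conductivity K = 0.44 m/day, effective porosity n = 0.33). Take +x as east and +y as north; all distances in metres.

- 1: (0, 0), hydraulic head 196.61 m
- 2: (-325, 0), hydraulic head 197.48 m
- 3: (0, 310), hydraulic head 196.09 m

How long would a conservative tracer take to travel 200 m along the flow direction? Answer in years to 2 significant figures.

130 years

∂h/∂x = (197.48 − 196.61) / (-325 − 0) = -0.002677
∂h/∂y = (196.09 − 196.61) / (310 − 0) = -0.001677
|∇h| = √(-0.002677² + -0.001677²) = 0.003159
Seepage velocity v = K·i/n = 0.44 × 0.003159 / 0.33 = 0.004212 m/day.
t = 200 / 0.004212 = 4.748e+04 days = 130 years.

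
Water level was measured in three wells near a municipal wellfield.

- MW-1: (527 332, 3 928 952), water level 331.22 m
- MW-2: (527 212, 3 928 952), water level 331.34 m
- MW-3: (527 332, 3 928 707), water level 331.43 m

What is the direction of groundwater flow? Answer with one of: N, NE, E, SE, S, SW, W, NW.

NE

∂h/∂x = (331.34 − 331.22) / (527212 − 527332) = -0.0010000
∂h/∂y = (331.43 − 331.22) / (3928707 − 3928952) = -0.0008571
Flow = −∇h = (+0.0010000 east, +0.0008571 north), which points northeast.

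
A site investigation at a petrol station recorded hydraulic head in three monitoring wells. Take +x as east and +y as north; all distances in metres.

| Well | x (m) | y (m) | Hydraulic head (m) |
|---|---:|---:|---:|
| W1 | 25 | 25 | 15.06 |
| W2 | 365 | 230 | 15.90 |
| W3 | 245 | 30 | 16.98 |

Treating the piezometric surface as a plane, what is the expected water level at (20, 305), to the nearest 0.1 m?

12.0 m

Taking W1 as reference: W2−W1 = (340, 205, +0.84); W3−W1 = (220, 5, +1.92).
Solve a·Δx + b·Δy = Δh: det = 340·5 − 220·205 = -43400.
∂h/∂x = [(+0.84)·5 − (+1.92)·205] / -43400 = +0.008972
∂h/∂y = [340·(+1.92) − 220·(+0.84)] / -43400 = -0.01078
h(20, 305) = 15.06 + (+0.008972)·(-5) + (-0.01078)·(280) = 15.06 -0.045 -3.019 = 11.996 m.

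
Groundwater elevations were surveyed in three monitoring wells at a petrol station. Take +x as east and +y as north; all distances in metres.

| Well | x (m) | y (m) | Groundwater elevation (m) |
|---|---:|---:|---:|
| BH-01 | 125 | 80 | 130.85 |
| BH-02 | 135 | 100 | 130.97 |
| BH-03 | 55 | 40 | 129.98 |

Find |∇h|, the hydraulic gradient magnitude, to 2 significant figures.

0.013

Differences from BH-01: to BH-02 (Δx, Δy, Δh) = (10, 20, +0.12); to BH-03 = (-70, -40, -0.87).
Solve a·Δx + b·Δy = Δh: det = 10·(-40) − (-70)·20 = 1000.
∂h/∂x = [(+0.12)·(-40) − (-0.87)·20] / 1000 = +0.01260
∂h/∂y = [10·(-0.87) − (-70)·(+0.12)] / 1000 = -0.0003000
|∇h| = √(0.01260² + -0.0003000²) = 0.0126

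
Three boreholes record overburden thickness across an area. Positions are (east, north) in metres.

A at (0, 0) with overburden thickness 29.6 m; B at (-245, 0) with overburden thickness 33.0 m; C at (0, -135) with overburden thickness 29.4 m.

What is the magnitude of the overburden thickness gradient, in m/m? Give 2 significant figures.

0.014 m/m

∂d/∂x = (33.0 − 29.6) / (-245 − 0) = -0.01388
∂d/∂y = (29.4 − 29.6) / (-135 − 0) = +0.001481
|∇f| = √(-0.01388² + 0.001481²) = 0.01396 m/m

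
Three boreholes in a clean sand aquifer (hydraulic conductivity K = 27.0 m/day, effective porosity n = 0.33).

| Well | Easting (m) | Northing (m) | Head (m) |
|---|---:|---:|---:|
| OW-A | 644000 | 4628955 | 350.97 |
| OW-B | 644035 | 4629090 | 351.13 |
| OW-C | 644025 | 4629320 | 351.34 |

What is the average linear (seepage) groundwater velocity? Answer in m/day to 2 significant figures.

0.11 m/day

Three-point gradient (reference OW-A): Δ to OW-B = (35, 135, +0.16), Δ to OW-C = (25, 365, +0.37).
∂h/∂x = +0.0008989, ∂h/∂y = +0.0009521 (det = 9400).
|∇h| = √(0.0008989² + 0.0009521²) = 0.001309
Seepage velocity v = K·i/n = 27.0 × 0.001309 / 0.33 = 0.1071 m/day.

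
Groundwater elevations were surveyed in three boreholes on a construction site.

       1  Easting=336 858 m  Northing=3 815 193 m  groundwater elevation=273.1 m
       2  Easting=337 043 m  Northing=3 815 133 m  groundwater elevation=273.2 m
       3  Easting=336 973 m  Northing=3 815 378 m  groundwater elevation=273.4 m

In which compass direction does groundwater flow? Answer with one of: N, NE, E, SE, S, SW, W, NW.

Taking 1 as reference: 2−1 = (185, -60, +0.1); 3−1 = (115, 185, +0.3).
Solve a·Δx + b·Δy = Δh: det = 185·185 − 115·(-60) = 41125.
∂h/∂x = [(+0.1)·185 − (+0.3)·(-60)] / 41125 = +0.0008875
∂h/∂y = [185·(+0.3) − 115·(+0.1)] / 41125 = +0.001070
Flow = −∇h = (-0.0008875 east, -0.001070 north), which points southwest.

SW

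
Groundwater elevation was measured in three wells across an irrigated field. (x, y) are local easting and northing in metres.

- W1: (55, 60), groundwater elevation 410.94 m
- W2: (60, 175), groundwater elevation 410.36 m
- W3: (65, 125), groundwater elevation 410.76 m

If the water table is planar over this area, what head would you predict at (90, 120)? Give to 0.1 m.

Differences from W1: to W2 (Δx, Δy, Δh) = (5, 115, -0.58); to W3 = (10, 65, -0.18).
Solve a·Δx + b·Δy = Δh: det = 5·65 − 10·115 = -825.
∂h/∂x = [(-0.58)·65 − (-0.18)·115] / -825 = +0.02061
∂h/∂y = [5·(-0.18) − 10·(-0.58)] / -825 = -0.005939
h(90, 120) = 410.94 + (+0.02061)·(35) + (-0.005939)·(60) = 410.94 +0.721 -0.356 = 411.305 m.

411.3 m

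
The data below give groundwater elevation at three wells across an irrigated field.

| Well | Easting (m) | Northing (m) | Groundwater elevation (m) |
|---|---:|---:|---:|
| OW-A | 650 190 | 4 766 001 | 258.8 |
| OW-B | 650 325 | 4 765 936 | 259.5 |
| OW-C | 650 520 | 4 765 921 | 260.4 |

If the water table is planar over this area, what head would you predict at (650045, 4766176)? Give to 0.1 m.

257.9 m

Taking OW-A as reference: OW-B−OW-A = (135, -65, +0.7); OW-C−OW-A = (330, -80, +1.6).
Determinant of the coordinate differences = 135·(-80) − 330·(-65) = 10650.
∂h/∂x = [(+0.7)·(-80) − (+1.6)·(-65)] / 10650 = +0.004507
∂h/∂y = [135·(+1.6) − 330·(+0.7)] / 10650 = -0.001408
h(650045, 4766176) = 258.8 + (+0.004507)·(-145) + (-0.001408)·(175) = 258.8 -0.654 -0.246 = 257.900 m.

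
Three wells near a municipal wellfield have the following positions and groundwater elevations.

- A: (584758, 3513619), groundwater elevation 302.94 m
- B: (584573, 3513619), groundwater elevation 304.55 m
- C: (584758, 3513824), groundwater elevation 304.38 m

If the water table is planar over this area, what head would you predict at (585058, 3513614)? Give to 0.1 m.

300.3 m

∂h/∂x = (304.55 − 302.94) / (584573 − 584758) = -0.008703
∂h/∂y = (304.38 − 302.94) / (3513824 − 3513619) = +0.007024
h(585058, 3513614) = 302.94 + (-0.008703)·(300) + (+0.007024)·(-5) = 302.94 -2.611 -0.035 = 300.294 m.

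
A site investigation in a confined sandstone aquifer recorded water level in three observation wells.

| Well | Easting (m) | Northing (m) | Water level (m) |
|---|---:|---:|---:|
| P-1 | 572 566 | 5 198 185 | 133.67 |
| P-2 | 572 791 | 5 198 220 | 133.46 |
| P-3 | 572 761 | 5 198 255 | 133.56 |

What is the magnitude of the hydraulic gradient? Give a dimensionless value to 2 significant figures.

0.0022

Differences from P-1: to P-2 (Δx, Δy, Δh) = (225, 35, -0.21); to P-3 = (195, 70, -0.11).
Determinant of the coordinate differences = 225·70 − 195·35 = 8925.
∂h/∂x = [(-0.21)·70 − (-0.11)·35] / 8925 = -0.001216
∂h/∂y = [225·(-0.11) − 195·(-0.21)] / 8925 = +0.001815
|∇h| = √(-0.001216² + 0.001815²) = 0.002185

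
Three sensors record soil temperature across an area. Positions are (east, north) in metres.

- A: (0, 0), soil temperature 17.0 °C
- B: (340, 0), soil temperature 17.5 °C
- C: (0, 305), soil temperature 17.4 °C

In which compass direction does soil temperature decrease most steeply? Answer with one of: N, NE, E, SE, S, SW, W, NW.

∂T/∂x = (17.5 − 17.0) / (340 − 0) = +0.001471
∂T/∂y = (17.4 − 17.0) / (305 − 0) = +0.001311
Steepest decrease is along −∇f = (-0.001471 E, -0.001311 N) → southwest.

SW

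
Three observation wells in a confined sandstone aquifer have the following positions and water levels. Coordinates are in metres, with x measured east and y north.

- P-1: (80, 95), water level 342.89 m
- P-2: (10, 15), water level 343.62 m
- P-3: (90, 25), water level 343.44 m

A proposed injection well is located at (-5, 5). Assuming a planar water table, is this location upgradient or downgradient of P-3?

upgradient

With h = a·x + b·y + c and P-1 as origin, the differences give:
  (-70)·a + (-80)·b = +0.73
  10·a + (-70)·b = +0.55
Eliminate b (×(-70) and ×(-80), subtract): 5700·a = -7.100 → a = ∂h/∂x = -0.001246
Back-substitute: b = ∂h/∂y = -0.008035.
Head at (-5, 5) = 342.89 + (-0.001246)·(-85) + (-0.008035)·(-90) = 343.72 m.
That is higher than the 343.44 m at P-3, so the point is upgradient.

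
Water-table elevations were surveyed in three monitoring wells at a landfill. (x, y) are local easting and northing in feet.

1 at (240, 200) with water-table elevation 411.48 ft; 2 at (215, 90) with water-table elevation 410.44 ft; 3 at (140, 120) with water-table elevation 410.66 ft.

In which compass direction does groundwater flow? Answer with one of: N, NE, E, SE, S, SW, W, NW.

S

Differences from 1: to 2 (Δx, Δy, Δh) = (-25, -110, -1.04); to 3 = (-100, -80, -0.82).
Solve a·Δx + b·Δy = Δh: det = (-25)·(-80) − (-100)·(-110) = -9000.
∂h/∂x = [(-1.04)·(-80) − (-0.82)·(-110)] / -9000 = +0.0007778
∂h/∂y = [(-25)·(-0.82) − (-100)·(-1.04)] / -9000 = +0.009278
Flow = −∇h = (-0.0007778 east, -0.009278 north), which points south.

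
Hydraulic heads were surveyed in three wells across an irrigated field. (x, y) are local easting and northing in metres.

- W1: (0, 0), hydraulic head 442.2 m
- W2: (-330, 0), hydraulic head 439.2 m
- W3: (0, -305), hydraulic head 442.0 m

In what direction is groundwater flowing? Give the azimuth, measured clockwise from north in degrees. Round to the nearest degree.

∂h/∂x = (439.2 − 442.2) / (-330 − 0) = +0.009091
∂h/∂y = (442.0 − 442.2) / (-305 − 0) = +0.0006557
Flow direction (−∇h) has components (-0.009091 E, -0.0006557 N).
Azimuth = atan2(E, N) = atan2(-0.009091, -0.0006557) = 265.9° ≈ 266°.

266°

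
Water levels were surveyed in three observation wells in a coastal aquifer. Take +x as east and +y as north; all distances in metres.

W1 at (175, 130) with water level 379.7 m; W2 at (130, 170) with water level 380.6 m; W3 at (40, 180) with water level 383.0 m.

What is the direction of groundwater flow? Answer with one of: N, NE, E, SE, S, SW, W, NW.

E

With h = a·x + b·y + c and W1 as origin, the differences give:
  (-45)·a + 40·b = +0.9
  (-135)·a + 50·b = +3.3
Eliminate b (×50 and ×40, subtract): 3150·a = -87.00 → a = ∂h/∂x = -0.02762
Back-substitute: b = ∂h/∂y = -0.008571.
Flow = −∇h = (+0.02762 east, +0.008571 north), which points east.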